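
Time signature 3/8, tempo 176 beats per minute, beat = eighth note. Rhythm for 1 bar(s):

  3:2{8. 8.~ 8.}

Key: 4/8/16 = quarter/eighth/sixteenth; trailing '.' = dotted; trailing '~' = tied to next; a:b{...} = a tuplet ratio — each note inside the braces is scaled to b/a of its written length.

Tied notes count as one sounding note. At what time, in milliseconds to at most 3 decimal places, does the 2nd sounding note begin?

note 2 onset = 1b = 340.909ms

1. 0.0ms @ 0 + 340.909ms (1)
2. 340.909ms @ 1 + 681.818ms (2)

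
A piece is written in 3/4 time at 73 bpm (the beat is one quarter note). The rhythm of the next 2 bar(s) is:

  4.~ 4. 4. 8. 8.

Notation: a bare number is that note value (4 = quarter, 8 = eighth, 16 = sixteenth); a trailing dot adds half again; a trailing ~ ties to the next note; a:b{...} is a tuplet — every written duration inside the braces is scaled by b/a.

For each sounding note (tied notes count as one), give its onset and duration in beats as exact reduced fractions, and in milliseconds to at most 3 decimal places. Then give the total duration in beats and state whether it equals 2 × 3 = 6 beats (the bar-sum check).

1) 0.0ms=0b +2465.753ms=3b
2) 2465.753ms=3b +1232.877ms=3/2b
3) 3698.63ms=9/2b +616.438ms=3/4b
4) 4315.068ms=21/4b +616.438ms=3/4b
Σ=6b of 6 (73bpm 3/4) — PASS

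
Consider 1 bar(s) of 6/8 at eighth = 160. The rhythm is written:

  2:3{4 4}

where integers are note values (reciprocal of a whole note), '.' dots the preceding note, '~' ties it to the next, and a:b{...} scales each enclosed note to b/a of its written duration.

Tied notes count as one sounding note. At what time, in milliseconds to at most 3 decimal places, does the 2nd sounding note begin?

note 2 onset = 3b = 1125.0ms

1. 0.0ms @ 0 + 1125.0ms (3)
2. 1125.0ms @ 3 + 1125.0ms (3)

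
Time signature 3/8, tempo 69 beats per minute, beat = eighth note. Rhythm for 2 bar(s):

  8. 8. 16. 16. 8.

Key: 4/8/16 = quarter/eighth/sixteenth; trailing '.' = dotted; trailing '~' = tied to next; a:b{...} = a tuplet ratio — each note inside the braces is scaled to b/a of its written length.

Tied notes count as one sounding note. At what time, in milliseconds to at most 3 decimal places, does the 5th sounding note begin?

1. 0.0ms @ 0 + 1304.348ms (3/2)
2. 1304.348ms @ 3/2 + 1304.348ms (3/2)
3. 2608.696ms @ 3 + 652.174ms (3/4)
4. 3260.87ms @ 15/4 + 652.174ms (3/4)
5. 3913.043ms @ 9/2 + 1304.348ms (3/2)

note 5 onset = 9/2b = 3913.043ms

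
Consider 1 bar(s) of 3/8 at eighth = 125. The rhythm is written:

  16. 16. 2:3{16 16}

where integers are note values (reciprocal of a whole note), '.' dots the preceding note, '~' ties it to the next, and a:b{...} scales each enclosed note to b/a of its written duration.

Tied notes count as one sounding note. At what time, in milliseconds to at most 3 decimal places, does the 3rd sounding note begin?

note 3 onset = 3/2b = 720.0ms

1. 0.0ms @ 0 + 360.0ms (3/4)
2. 360.0ms @ 3/4 + 360.0ms (3/4)
3. 720.0ms @ 3/2 + 360.0ms (3/4)
4. 1080.0ms @ 9/4 + 360.0ms (3/4)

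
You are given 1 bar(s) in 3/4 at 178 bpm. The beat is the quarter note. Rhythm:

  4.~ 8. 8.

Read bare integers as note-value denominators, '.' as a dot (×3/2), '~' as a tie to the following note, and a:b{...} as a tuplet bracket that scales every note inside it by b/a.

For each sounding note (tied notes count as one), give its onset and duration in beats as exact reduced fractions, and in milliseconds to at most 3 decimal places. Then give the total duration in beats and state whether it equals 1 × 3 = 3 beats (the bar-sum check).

1) 0.0ms=0b +758.427ms=9/4b
2) 758.427ms=9/4b +252.809ms=3/4b
Σ=3b of 3 (178bpm 3/4) — PASS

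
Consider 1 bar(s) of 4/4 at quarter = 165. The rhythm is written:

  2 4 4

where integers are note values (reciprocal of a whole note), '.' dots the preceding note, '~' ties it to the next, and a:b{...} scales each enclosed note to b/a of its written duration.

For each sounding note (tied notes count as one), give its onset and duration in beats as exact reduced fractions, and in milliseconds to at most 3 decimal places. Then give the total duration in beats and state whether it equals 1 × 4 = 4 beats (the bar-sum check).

1) 0.0ms=0b +727.273ms=2b
2) 727.273ms=2b +363.636ms=1b
3) 1090.909ms=3b +363.636ms=1b
Σ=4b of 4 (165bpm 4/4) — PASS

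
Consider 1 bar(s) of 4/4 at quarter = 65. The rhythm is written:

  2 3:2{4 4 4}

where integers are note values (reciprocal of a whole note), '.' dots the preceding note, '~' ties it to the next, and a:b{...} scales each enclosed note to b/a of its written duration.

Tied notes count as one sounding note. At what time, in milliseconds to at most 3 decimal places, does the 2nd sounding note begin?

note 2 onset = 2b = 1846.154ms

1. 0.0ms @ 0 + 1846.154ms (2)
2. 1846.154ms @ 2 + 615.385ms (2/3)
3. 2461.538ms @ 8/3 + 615.385ms (2/3)
4. 3076.923ms @ 10/3 + 615.385ms (2/3)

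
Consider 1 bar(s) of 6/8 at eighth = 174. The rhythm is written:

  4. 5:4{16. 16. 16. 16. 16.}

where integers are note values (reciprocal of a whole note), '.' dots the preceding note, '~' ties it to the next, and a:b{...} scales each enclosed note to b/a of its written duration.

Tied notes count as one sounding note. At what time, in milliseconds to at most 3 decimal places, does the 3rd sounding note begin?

note 3 onset = 18/5b = 1241.379ms

1. 0.0ms @ 0 + 1034.483ms (3)
2. 1034.483ms @ 3 + 206.897ms (3/5)
3. 1241.379ms @ 18/5 + 206.897ms (3/5)
4. 1448.276ms @ 21/5 + 206.897ms (3/5)
5. 1655.172ms @ 24/5 + 206.897ms (3/5)
6. 1862.069ms @ 27/5 + 206.897ms (3/5)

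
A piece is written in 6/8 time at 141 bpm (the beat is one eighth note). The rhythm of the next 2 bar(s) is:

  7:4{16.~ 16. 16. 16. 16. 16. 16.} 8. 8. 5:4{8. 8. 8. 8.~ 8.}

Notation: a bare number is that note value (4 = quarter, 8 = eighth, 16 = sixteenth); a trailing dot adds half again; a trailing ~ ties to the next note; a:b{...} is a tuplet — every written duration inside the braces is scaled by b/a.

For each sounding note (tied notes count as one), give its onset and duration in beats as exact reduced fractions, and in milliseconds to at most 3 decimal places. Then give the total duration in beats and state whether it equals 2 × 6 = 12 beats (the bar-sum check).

1) 0.0ms=0b +364.742ms=6/7b
2) 364.742ms=6/7b +182.371ms=3/7b
3) 547.112ms=9/7b +182.371ms=3/7b
4) 729.483ms=12/7b +182.371ms=3/7b
5) 911.854ms=15/7b +182.371ms=3/7b
6) 1094.225ms=18/7b +182.371ms=3/7b
7) 1276.596ms=3b +638.298ms=3/2b
8) 1914.894ms=9/2b +638.298ms=3/2b
9) 2553.191ms=6b +510.638ms=6/5b
10) 3063.83ms=36/5b +510.638ms=6/5b
11) 3574.468ms=42/5b +510.638ms=6/5b
12) 4085.106ms=48/5b +1021.277ms=12/5b
Σ=12b of 12 (141bpm 6/8) — PASS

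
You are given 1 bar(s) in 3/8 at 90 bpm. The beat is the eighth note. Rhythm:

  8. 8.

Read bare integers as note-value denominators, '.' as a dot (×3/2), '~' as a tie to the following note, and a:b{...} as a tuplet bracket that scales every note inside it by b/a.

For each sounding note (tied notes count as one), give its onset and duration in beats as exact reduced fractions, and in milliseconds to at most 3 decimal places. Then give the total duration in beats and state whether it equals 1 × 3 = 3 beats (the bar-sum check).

1) 0.0ms=0b +1000.0ms=3/2b
2) 1000.0ms=3/2b +1000.0ms=3/2b
Σ=3b of 3 (90bpm 3/8) — PASS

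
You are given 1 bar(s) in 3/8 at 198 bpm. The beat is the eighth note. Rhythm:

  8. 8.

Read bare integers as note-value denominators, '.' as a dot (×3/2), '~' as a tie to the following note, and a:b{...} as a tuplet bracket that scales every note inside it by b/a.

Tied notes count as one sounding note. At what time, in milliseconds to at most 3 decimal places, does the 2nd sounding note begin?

1. 0.0ms @ 0 + 454.545ms (3/2)
2. 454.545ms @ 3/2 + 454.545ms (3/2)

note 2 onset = 3/2b = 454.545ms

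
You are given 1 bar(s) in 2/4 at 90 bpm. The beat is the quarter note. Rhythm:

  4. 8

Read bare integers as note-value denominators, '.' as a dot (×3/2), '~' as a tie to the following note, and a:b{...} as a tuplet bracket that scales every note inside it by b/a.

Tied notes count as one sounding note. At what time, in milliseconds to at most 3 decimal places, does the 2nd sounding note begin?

1. 0.0ms @ 0 + 1000.0ms (3/2)
2. 1000.0ms @ 3/2 + 333.333ms (1/2)

note 2 onset = 3/2b = 1000.0ms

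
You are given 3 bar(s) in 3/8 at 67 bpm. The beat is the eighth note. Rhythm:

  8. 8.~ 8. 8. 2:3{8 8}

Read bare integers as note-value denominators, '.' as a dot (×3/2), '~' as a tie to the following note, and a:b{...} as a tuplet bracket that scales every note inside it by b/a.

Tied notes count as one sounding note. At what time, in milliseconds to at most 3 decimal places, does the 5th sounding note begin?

note 5 onset = 15/2b = 6716.418ms

1. 0.0ms @ 0 + 1343.284ms (3/2)
2. 1343.284ms @ 3/2 + 2686.567ms (3)
3. 4029.851ms @ 9/2 + 1343.284ms (3/2)
4. 5373.134ms @ 6 + 1343.284ms (3/2)
5. 6716.418ms @ 15/2 + 1343.284ms (3/2)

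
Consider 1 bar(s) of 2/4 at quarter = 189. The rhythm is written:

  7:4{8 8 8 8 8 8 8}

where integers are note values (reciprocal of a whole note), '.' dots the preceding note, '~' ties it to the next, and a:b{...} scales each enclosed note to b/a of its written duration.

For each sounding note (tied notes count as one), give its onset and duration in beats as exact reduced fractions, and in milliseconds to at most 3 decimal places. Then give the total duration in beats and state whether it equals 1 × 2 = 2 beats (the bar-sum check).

1) 0.0ms=0b +90.703ms=2/7b
2) 90.703ms=2/7b +90.703ms=2/7b
3) 181.406ms=4/7b +90.703ms=2/7b
4) 272.109ms=6/7b +90.703ms=2/7b
5) 362.812ms=8/7b +90.703ms=2/7b
6) 453.515ms=10/7b +90.703ms=2/7b
7) 544.218ms=12/7b +90.703ms=2/7b
Σ=2b of 2 (189bpm 2/4) — PASS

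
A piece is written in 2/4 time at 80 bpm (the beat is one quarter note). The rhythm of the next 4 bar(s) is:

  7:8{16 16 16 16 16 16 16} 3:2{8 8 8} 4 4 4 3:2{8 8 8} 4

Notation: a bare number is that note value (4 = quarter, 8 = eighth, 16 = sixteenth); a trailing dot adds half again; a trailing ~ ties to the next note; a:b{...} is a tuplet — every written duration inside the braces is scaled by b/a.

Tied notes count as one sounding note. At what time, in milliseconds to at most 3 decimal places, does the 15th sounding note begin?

note 15 onset = 19/3b = 4750.0ms

1. 0.0ms @ 0 + 214.286ms (2/7)
2. 214.286ms @ 2/7 + 214.286ms (2/7)
3. 428.571ms @ 4/7 + 214.286ms (2/7)
4. 642.857ms @ 6/7 + 214.286ms (2/7)
5. 857.143ms @ 8/7 + 214.286ms (2/7)
6. 1071.429ms @ 10/7 + 214.286ms (2/7)
7. 1285.714ms @ 12/7 + 214.286ms (2/7)
8. 1500.0ms @ 2 + 250.0ms (1/3)
9. 1750.0ms @ 7/3 + 250.0ms (1/3)
10. 2000.0ms @ 8/3 + 250.0ms (1/3)
11. 2250.0ms @ 3 + 750.0ms (1)
12. 3000.0ms @ 4 + 750.0ms (1)
13. 3750.0ms @ 5 + 750.0ms (1)
14. 4500.0ms @ 6 + 250.0ms (1/3)
15. 4750.0ms @ 19/3 + 250.0ms (1/3)
16. 5000.0ms @ 20/3 + 250.0ms (1/3)
17. 5250.0ms @ 7 + 750.0ms (1)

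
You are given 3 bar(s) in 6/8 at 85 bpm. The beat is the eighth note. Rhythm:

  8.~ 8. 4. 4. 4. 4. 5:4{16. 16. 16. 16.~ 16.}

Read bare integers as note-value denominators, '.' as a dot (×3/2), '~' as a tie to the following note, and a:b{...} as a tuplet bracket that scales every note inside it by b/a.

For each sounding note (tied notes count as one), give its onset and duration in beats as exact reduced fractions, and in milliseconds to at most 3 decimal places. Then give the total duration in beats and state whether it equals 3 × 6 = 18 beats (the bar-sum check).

1) 0.0ms=0b +2117.647ms=3b
2) 2117.647ms=3b +2117.647ms=3b
3) 4235.294ms=6b +2117.647ms=3b
4) 6352.941ms=9b +2117.647ms=3b
5) 8470.588ms=12b +2117.647ms=3b
6) 10588.235ms=15b +423.529ms=3/5b
7) 11011.765ms=78/5b +423.529ms=3/5b
8) 11435.294ms=81/5b +423.529ms=3/5b
9) 11858.824ms=84/5b +847.059ms=6/5b
Σ=18b of 18 (85bpm 6/8) — PASS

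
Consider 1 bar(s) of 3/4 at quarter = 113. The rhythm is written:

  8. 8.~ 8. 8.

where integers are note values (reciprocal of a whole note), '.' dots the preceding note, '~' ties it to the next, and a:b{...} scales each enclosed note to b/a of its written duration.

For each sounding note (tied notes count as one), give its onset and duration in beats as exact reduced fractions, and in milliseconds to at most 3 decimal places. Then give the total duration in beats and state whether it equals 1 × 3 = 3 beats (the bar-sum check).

1) 0.0ms=0b +398.23ms=3/4b
2) 398.23ms=3/4b +796.46ms=3/2b
3) 1194.69ms=9/4b +398.23ms=3/4b
Σ=3b of 3 (113bpm 3/4) — PASS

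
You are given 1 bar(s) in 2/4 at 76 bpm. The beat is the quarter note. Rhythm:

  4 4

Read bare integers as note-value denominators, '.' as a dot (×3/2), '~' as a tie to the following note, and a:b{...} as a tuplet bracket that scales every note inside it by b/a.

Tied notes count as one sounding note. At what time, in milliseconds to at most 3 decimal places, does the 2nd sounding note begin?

note 2 onset = 1b = 789.474ms

1. 0.0ms @ 0 + 789.474ms (1)
2. 789.474ms @ 1 + 789.474ms (1)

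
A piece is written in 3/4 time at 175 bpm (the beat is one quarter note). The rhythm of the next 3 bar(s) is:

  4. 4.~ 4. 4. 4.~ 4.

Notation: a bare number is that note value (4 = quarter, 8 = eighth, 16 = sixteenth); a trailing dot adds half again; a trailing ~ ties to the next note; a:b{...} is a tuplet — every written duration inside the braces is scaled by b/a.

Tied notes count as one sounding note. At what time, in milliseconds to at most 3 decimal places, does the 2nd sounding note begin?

note 2 onset = 3/2b = 514.286ms

1. 0.0ms @ 0 + 514.286ms (3/2)
2. 514.286ms @ 3/2 + 1028.571ms (3)
3. 1542.857ms @ 9/2 + 514.286ms (3/2)
4. 2057.143ms @ 6 + 1028.571ms (3)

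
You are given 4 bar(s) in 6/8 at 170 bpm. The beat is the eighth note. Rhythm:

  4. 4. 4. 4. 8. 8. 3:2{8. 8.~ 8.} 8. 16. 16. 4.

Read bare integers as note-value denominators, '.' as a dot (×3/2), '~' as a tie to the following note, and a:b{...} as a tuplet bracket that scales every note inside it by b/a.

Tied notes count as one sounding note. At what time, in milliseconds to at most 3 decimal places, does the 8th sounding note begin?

1. 0.0ms @ 0 + 1058.824ms (3)
2. 1058.824ms @ 3 + 1058.824ms (3)
3. 2117.647ms @ 6 + 1058.824ms (3)
4. 3176.471ms @ 9 + 1058.824ms (3)
5. 4235.294ms @ 12 + 529.412ms (3/2)
6. 4764.706ms @ 27/2 + 529.412ms (3/2)
7. 5294.118ms @ 15 + 352.941ms (1)
8. 5647.059ms @ 16 + 705.882ms (2)
9. 6352.941ms @ 18 + 529.412ms (3/2)
10. 6882.353ms @ 39/2 + 264.706ms (3/4)
11. 7147.059ms @ 81/4 + 264.706ms (3/4)
12. 7411.765ms @ 21 + 1058.824ms (3)

note 8 onset = 16b = 5647.059ms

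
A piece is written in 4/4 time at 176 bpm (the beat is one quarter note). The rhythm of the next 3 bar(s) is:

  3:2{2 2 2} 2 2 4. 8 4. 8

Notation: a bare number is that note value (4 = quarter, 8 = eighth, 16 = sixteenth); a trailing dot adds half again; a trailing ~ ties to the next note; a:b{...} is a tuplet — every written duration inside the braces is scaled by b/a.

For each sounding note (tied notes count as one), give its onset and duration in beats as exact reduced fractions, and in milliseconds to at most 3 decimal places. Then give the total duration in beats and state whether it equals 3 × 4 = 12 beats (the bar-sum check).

1) 0.0ms=0b +454.545ms=4/3b
2) 454.545ms=4/3b +454.545ms=4/3b
3) 909.091ms=8/3b +454.545ms=4/3b
4) 1363.636ms=4b +681.818ms=2b
5) 2045.455ms=6b +681.818ms=2b
6) 2727.273ms=8b +511.364ms=3/2b
7) 3238.636ms=19/2b +170.455ms=1/2b
8) 3409.091ms=10b +511.364ms=3/2b
9) 3920.455ms=23/2b +170.455ms=1/2b
Σ=12b of 12 (176bpm 4/4) — PASS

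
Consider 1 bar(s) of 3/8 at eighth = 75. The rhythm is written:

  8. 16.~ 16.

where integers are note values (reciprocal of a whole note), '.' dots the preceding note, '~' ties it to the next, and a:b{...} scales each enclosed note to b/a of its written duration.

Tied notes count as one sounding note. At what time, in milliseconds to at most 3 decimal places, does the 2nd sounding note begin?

1. 0.0ms @ 0 + 1200.0ms (3/2)
2. 1200.0ms @ 3/2 + 1200.0ms (3/2)

note 2 onset = 3/2b = 1200.0ms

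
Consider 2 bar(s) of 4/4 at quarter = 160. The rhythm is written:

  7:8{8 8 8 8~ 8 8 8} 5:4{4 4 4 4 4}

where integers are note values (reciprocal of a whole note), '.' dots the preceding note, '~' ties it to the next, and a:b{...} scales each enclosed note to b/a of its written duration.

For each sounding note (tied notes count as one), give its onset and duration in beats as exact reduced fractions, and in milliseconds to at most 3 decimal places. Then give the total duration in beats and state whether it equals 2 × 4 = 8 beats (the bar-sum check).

1) 0.0ms=0b +214.286ms=4/7b
2) 214.286ms=4/7b +214.286ms=4/7b
3) 428.571ms=8/7b +214.286ms=4/7b
4) 642.857ms=12/7b +428.571ms=8/7b
5) 1071.429ms=20/7b +214.286ms=4/7b
6) 1285.714ms=24/7b +214.286ms=4/7b
7) 1500.0ms=4b +300.0ms=4/5b
8) 1800.0ms=24/5b +300.0ms=4/5b
9) 2100.0ms=28/5b +300.0ms=4/5b
10) 2400.0ms=32/5b +300.0ms=4/5b
11) 2700.0ms=36/5b +300.0ms=4/5b
Σ=8b of 8 (160bpm 4/4) — PASS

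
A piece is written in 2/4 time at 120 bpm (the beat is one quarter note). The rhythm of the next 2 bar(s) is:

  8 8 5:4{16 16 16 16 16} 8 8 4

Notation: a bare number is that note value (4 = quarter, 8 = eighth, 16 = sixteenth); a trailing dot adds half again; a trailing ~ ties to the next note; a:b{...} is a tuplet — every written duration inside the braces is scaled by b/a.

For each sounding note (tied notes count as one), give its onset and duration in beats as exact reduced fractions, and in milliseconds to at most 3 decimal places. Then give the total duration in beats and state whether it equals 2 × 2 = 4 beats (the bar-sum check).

1) 0.0ms=0b +250.0ms=1/2b
2) 250.0ms=1/2b +250.0ms=1/2b
3) 500.0ms=1b +100.0ms=1/5b
4) 600.0ms=6/5b +100.0ms=1/5b
5) 700.0ms=7/5b +100.0ms=1/5b
6) 800.0ms=8/5b +100.0ms=1/5b
7) 900.0ms=9/5b +100.0ms=1/5b
8) 1000.0ms=2b +250.0ms=1/2b
9) 1250.0ms=5/2b +250.0ms=1/2b
10) 1500.0ms=3b +500.0ms=1b
Σ=4b of 4 (120bpm 2/4) — PASS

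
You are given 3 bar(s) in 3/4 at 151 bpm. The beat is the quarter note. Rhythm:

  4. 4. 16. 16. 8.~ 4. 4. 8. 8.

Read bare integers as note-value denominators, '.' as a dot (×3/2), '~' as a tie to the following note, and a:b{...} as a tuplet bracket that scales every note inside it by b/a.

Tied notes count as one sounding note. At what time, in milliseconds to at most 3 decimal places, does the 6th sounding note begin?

1. 0.0ms @ 0 + 596.026ms (3/2)
2. 596.026ms @ 3/2 + 596.026ms (3/2)
3. 1192.053ms @ 3 + 149.007ms (3/8)
4. 1341.06ms @ 27/8 + 149.007ms (3/8)
5. 1490.066ms @ 15/4 + 894.04ms (9/4)
6. 2384.106ms @ 6 + 596.026ms (3/2)
7. 2980.132ms @ 15/2 + 298.013ms (3/4)
8. 3278.146ms @ 33/4 + 298.013ms (3/4)

note 6 onset = 6b = 2384.106ms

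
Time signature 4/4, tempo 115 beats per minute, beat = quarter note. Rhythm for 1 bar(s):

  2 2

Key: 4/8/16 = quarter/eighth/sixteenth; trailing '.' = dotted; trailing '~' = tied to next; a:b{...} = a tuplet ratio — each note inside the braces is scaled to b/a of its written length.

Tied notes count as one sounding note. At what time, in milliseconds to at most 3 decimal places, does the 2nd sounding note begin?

note 2 onset = 2b = 1043.478ms

1. 0.0ms @ 0 + 1043.478ms (2)
2. 1043.478ms @ 2 + 1043.478ms (2)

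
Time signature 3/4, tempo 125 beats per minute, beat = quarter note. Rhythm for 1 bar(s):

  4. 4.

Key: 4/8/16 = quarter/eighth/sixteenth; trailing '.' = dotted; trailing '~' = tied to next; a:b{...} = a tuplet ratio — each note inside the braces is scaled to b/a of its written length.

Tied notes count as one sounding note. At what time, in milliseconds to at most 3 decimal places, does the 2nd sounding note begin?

1. 0.0ms @ 0 + 720.0ms (3/2)
2. 720.0ms @ 3/2 + 720.0ms (3/2)

note 2 onset = 3/2b = 720.0ms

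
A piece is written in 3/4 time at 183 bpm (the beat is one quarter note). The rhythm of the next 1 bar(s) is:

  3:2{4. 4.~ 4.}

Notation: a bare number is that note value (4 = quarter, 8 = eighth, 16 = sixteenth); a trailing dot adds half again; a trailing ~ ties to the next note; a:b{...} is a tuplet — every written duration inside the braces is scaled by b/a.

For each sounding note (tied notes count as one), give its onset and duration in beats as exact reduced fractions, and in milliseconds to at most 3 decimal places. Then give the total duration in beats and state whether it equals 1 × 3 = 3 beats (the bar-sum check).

1) 0.0ms=0b +327.869ms=1b
2) 327.869ms=1b +655.738ms=2b
Σ=3b of 3 (183bpm 3/4) — PASS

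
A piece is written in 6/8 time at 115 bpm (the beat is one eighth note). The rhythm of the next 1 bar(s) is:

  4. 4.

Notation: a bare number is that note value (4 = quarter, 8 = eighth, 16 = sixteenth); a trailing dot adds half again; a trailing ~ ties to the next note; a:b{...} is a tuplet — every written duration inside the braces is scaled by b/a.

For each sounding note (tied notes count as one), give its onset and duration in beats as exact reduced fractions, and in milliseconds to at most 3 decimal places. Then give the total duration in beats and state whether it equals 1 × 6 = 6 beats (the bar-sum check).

1) 0.0ms=0b +1565.217ms=3b
2) 1565.217ms=3b +1565.217ms=3b
Σ=6b of 6 (115bpm 6/8) — PASS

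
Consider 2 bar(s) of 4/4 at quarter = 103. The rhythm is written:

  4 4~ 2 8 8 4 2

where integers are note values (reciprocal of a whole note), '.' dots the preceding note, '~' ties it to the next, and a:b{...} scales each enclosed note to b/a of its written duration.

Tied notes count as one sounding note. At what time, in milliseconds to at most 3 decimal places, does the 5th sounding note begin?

1. 0.0ms @ 0 + 582.524ms (1)
2. 582.524ms @ 1 + 1747.573ms (3)
3. 2330.097ms @ 4 + 291.262ms (1/2)
4. 2621.359ms @ 9/2 + 291.262ms (1/2)
5. 2912.621ms @ 5 + 582.524ms (1)
6. 3495.146ms @ 6 + 1165.049ms (2)

note 5 onset = 5b = 2912.621ms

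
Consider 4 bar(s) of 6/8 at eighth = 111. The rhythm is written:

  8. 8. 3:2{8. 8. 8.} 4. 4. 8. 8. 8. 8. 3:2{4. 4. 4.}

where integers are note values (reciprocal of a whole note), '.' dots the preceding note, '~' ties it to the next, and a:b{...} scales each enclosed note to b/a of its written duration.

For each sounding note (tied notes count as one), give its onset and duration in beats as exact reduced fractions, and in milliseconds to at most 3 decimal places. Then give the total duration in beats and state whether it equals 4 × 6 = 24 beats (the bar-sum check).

1) 0.0ms=0b +810.811ms=3/2b
2) 810.811ms=3/2b +810.811ms=3/2b
3) 1621.622ms=3b +540.541ms=1b
4) 2162.162ms=4b +540.541ms=1b
5) 2702.703ms=5b +540.541ms=1b
6) 3243.243ms=6b +1621.622ms=3b
7) 4864.865ms=9b +1621.622ms=3b
8) 6486.486ms=12b +810.811ms=3/2b
9) 7297.297ms=27/2b +810.811ms=3/2b
10) 8108.108ms=15b +810.811ms=3/2b
11) 8918.919ms=33/2b +810.811ms=3/2b
12) 9729.73ms=18b +1081.081ms=2b
13) 10810.811ms=20b +1081.081ms=2b
14) 11891.892ms=22b +1081.081ms=2b
Σ=24b of 24 (111bpm 6/8) — PASS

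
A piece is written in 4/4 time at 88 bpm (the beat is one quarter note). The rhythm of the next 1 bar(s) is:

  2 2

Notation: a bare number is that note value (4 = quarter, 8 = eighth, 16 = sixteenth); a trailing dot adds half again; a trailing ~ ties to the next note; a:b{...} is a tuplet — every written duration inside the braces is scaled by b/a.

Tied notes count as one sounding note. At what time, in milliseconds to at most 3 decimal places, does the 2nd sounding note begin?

1. 0.0ms @ 0 + 1363.636ms (2)
2. 1363.636ms @ 2 + 1363.636ms (2)

note 2 onset = 2b = 1363.636ms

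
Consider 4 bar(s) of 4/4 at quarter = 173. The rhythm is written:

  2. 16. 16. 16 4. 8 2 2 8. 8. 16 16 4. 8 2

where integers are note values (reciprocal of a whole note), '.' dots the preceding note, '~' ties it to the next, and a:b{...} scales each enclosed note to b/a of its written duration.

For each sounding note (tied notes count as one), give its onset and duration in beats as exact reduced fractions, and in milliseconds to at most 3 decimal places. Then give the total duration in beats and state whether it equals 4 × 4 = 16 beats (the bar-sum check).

1) 0.0ms=0b +1040.462ms=3b
2) 1040.462ms=3b +130.058ms=3/8b
3) 1170.52ms=27/8b +130.058ms=3/8b
4) 1300.578ms=15/4b +86.705ms=1/4b
5) 1387.283ms=4b +520.231ms=3/2b
6) 1907.514ms=11/2b +173.41ms=1/2b
7) 2080.925ms=6b +693.642ms=2b
8) 2774.566ms=8b +693.642ms=2b
9) 3468.208ms=10b +260.116ms=3/4b
10) 3728.324ms=43/4b +260.116ms=3/4b
11) 3988.439ms=23/2b +86.705ms=1/4b
12) 4075.145ms=47/4b +86.705ms=1/4b
13) 4161.85ms=12b +520.231ms=3/2b
14) 4682.081ms=27/2b +173.41ms=1/2b
15) 4855.491ms=14b +693.642ms=2b
Σ=16b of 16 (173bpm 4/4) — PASS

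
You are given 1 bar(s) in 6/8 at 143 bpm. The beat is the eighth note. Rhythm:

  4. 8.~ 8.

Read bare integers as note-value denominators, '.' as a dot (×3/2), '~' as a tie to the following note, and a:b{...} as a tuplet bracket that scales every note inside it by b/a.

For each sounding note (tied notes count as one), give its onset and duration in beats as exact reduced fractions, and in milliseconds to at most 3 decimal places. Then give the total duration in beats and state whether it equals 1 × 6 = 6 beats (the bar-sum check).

1) 0.0ms=0b +1258.741ms=3b
2) 1258.741ms=3b +1258.741ms=3b
Σ=6b of 6 (143bpm 6/8) — PASS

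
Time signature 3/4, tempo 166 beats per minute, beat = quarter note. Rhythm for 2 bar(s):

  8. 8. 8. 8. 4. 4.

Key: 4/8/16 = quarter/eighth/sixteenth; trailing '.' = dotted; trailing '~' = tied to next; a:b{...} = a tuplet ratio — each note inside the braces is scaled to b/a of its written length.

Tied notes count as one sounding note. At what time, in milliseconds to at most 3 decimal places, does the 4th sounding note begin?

note 4 onset = 9/4b = 813.253ms

1. 0.0ms @ 0 + 271.084ms (3/4)
2. 271.084ms @ 3/4 + 271.084ms (3/4)
3. 542.169ms @ 3/2 + 271.084ms (3/4)
4. 813.253ms @ 9/4 + 271.084ms (3/4)
5. 1084.337ms @ 3 + 542.169ms (3/2)
6. 1626.506ms @ 9/2 + 542.169ms (3/2)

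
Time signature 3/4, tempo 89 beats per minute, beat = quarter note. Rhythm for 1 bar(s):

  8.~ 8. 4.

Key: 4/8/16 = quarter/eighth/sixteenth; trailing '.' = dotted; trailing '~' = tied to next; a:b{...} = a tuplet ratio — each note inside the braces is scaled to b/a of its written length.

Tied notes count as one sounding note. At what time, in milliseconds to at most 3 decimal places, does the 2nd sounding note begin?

note 2 onset = 3/2b = 1011.236ms

1. 0.0ms @ 0 + 1011.236ms (3/2)
2. 1011.236ms @ 3/2 + 1011.236ms (3/2)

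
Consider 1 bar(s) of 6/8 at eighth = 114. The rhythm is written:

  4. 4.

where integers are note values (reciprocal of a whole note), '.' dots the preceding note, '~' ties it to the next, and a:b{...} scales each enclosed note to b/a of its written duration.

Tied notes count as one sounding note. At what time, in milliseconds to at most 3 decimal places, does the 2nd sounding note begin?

1. 0.0ms @ 0 + 1578.947ms (3)
2. 1578.947ms @ 3 + 1578.947ms (3)

note 2 onset = 3b = 1578.947ms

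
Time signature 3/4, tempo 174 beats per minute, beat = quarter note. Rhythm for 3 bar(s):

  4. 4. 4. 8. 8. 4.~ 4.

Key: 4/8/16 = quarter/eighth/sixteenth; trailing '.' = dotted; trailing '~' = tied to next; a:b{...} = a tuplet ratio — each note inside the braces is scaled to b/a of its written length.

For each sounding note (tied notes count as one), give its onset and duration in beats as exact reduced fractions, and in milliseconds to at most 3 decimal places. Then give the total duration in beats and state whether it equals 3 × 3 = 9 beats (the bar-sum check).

1) 0.0ms=0b +517.241ms=3/2b
2) 517.241ms=3/2b +517.241ms=3/2b
3) 1034.483ms=3b +517.241ms=3/2b
4) 1551.724ms=9/2b +258.621ms=3/4b
5) 1810.345ms=21/4b +258.621ms=3/4b
6) 2068.966ms=6b +1034.483ms=3b
Σ=9b of 9 (174bpm 3/4) — PASS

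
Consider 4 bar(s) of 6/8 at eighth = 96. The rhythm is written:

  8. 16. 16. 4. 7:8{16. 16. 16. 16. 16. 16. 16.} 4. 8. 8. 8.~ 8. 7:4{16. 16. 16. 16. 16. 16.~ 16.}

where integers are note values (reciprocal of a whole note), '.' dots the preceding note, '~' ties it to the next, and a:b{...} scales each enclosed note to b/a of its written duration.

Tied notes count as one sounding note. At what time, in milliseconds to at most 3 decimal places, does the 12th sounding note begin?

note 12 onset = 12b = 7500.0ms

1. 0.0ms @ 0 + 937.5ms (3/2)
2. 937.5ms @ 3/2 + 468.75ms (3/4)
3. 1406.25ms @ 9/4 + 468.75ms (3/4)
4. 1875.0ms @ 3 + 1875.0ms (3)
5. 3750.0ms @ 6 + 535.714ms (6/7)
6. 4285.714ms @ 48/7 + 535.714ms (6/7)
7. 4821.429ms @ 54/7 + 535.714ms (6/7)
8. 5357.143ms @ 60/7 + 535.714ms (6/7)
9. 5892.857ms @ 66/7 + 535.714ms (6/7)
10. 6428.571ms @ 72/7 + 535.714ms (6/7)
11. 6964.286ms @ 78/7 + 535.714ms (6/7)
12. 7500.0ms @ 12 + 1875.0ms (3)
13. 9375.0ms @ 15 + 937.5ms (3/2)
14. 10312.5ms @ 33/2 + 937.5ms (3/2)
15. 11250.0ms @ 18 + 1875.0ms (3)
16. 13125.0ms @ 21 + 267.857ms (3/7)
17. 13392.857ms @ 150/7 + 267.857ms (3/7)
18. 13660.714ms @ 153/7 + 267.857ms (3/7)
19. 13928.571ms @ 156/7 + 267.857ms (3/7)
20. 14196.429ms @ 159/7 + 267.857ms (3/7)
21. 14464.286ms @ 162/7 + 535.714ms (6/7)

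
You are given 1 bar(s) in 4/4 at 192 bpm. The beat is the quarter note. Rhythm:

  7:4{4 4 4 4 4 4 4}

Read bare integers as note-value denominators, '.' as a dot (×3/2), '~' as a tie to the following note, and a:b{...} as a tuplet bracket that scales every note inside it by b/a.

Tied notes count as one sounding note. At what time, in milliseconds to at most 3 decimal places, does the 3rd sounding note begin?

note 3 onset = 8/7b = 357.143ms

1. 0.0ms @ 0 + 178.571ms (4/7)
2. 178.571ms @ 4/7 + 178.571ms (4/7)
3. 357.143ms @ 8/7 + 178.571ms (4/7)
4. 535.714ms @ 12/7 + 178.571ms (4/7)
5. 714.286ms @ 16/7 + 178.571ms (4/7)
6. 892.857ms @ 20/7 + 178.571ms (4/7)
7. 1071.429ms @ 24/7 + 178.571ms (4/7)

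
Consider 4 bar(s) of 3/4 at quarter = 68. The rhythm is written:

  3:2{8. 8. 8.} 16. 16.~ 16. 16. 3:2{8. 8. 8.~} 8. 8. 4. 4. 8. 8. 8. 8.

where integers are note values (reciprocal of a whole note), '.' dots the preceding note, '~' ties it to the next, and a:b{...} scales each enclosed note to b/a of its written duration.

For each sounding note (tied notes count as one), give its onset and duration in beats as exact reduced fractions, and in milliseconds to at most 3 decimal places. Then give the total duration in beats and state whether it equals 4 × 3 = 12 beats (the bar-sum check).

1) 0.0ms=0b +441.176ms=1/2b
2) 441.176ms=1/2b +441.176ms=1/2b
3) 882.353ms=1b +441.176ms=1/2b
4) 1323.529ms=3/2b +330.882ms=3/8b
5) 1654.412ms=15/8b +661.765ms=3/4b
6) 2316.176ms=21/8b +330.882ms=3/8b
7) 2647.059ms=3b +441.176ms=1/2b
8) 3088.235ms=7/2b +441.176ms=1/2b
9) 3529.412ms=4b +1102.941ms=5/4b
10) 4632.353ms=21/4b +661.765ms=3/4b
11) 5294.118ms=6b +1323.529ms=3/2b
12) 6617.647ms=15/2b +1323.529ms=3/2b
13) 7941.176ms=9b +661.765ms=3/4b
14) 8602.941ms=39/4b +661.765ms=3/4b
15) 9264.706ms=21/2b +661.765ms=3/4b
16) 9926.471ms=45/4b +661.765ms=3/4b
Σ=12b of 12 (68bpm 3/4) — PASS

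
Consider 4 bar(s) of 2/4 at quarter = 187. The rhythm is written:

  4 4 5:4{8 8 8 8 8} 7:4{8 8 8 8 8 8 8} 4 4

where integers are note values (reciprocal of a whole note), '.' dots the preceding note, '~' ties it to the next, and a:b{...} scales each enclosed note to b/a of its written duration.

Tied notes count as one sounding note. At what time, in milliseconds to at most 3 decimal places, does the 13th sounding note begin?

note 13 onset = 38/7b = 1741.788ms

1. 0.0ms @ 0 + 320.856ms (1)
2. 320.856ms @ 1 + 320.856ms (1)
3. 641.711ms @ 2 + 128.342ms (2/5)
4. 770.053ms @ 12/5 + 128.342ms (2/5)
5. 898.396ms @ 14/5 + 128.342ms (2/5)
6. 1026.738ms @ 16/5 + 128.342ms (2/5)
7. 1155.08ms @ 18/5 + 128.342ms (2/5)
8. 1283.422ms @ 4 + 91.673ms (2/7)
9. 1375.095ms @ 30/7 + 91.673ms (2/7)
10. 1466.769ms @ 32/7 + 91.673ms (2/7)
11. 1558.442ms @ 34/7 + 91.673ms (2/7)
12. 1650.115ms @ 36/7 + 91.673ms (2/7)
13. 1741.788ms @ 38/7 + 91.673ms (2/7)
14. 1833.461ms @ 40/7 + 91.673ms (2/7)
15. 1925.134ms @ 6 + 320.856ms (1)
16. 2245.989ms @ 7 + 320.856ms (1)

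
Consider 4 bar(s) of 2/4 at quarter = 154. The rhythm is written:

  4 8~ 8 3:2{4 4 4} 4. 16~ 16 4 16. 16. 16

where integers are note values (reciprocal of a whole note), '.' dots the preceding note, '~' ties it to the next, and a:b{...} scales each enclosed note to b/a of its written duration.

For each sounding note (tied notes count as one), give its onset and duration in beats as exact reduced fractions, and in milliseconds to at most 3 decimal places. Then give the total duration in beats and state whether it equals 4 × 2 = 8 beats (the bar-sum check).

1) 0.0ms=0b +389.61ms=1b
2) 389.61ms=1b +389.61ms=1b
3) 779.221ms=2b +259.74ms=2/3b
4) 1038.961ms=8/3b +259.74ms=2/3b
5) 1298.701ms=10/3b +259.74ms=2/3b
6) 1558.442ms=4b +584.416ms=3/2b
7) 2142.857ms=11/2b +194.805ms=1/2b
8) 2337.662ms=6b +389.61ms=1b
9) 2727.273ms=7b +146.104ms=3/8b
10) 2873.377ms=59/8b +146.104ms=3/8b
11) 3019.481ms=31/4b +97.403ms=1/4b
Σ=8b of 8 (154bpm 2/4) — PASS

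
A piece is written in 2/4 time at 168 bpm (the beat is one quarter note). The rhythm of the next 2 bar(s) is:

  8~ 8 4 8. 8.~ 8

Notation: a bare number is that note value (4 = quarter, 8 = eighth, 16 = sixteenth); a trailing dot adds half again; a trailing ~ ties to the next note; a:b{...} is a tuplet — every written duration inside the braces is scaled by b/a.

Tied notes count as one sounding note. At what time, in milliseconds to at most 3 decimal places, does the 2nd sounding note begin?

note 2 onset = 1b = 357.143ms

1. 0.0ms @ 0 + 357.143ms (1)
2. 357.143ms @ 1 + 357.143ms (1)
3. 714.286ms @ 2 + 267.857ms (3/4)
4. 982.143ms @ 11/4 + 446.429ms (5/4)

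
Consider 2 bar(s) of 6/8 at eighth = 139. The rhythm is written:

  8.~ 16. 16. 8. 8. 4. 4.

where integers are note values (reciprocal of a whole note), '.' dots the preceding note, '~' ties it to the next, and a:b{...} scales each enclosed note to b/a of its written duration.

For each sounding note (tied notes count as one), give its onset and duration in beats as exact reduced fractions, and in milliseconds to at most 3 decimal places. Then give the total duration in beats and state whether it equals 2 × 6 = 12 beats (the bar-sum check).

1) 0.0ms=0b +971.223ms=9/4b
2) 971.223ms=9/4b +323.741ms=3/4b
3) 1294.964ms=3b +647.482ms=3/2b
4) 1942.446ms=9/2b +647.482ms=3/2b
5) 2589.928ms=6b +1294.964ms=3b
6) 3884.892ms=9b +1294.964ms=3b
Σ=12b of 12 (139bpm 6/8) — PASS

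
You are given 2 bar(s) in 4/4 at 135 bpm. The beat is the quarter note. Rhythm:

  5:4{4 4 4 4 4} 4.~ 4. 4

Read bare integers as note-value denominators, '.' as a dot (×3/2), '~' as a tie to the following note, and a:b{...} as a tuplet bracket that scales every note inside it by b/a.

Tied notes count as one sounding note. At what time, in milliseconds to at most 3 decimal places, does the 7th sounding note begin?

note 7 onset = 7b = 3111.111ms

1. 0.0ms @ 0 + 355.556ms (4/5)
2. 355.556ms @ 4/5 + 355.556ms (4/5)
3. 711.111ms @ 8/5 + 355.556ms (4/5)
4. 1066.667ms @ 12/5 + 355.556ms (4/5)
5. 1422.222ms @ 16/5 + 355.556ms (4/5)
6. 1777.778ms @ 4 + 1333.333ms (3)
7. 3111.111ms @ 7 + 444.444ms (1)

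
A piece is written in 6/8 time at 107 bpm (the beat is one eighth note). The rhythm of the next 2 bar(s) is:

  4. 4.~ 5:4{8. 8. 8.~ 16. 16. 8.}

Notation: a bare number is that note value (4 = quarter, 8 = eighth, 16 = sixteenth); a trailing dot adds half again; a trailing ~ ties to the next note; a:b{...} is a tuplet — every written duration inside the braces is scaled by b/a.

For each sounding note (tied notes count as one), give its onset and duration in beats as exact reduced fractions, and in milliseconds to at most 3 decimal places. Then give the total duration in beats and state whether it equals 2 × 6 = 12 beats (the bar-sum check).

1) 0.0ms=0b +1682.243ms=3b
2) 1682.243ms=3b +2355.14ms=21/5b
3) 4037.383ms=36/5b +672.897ms=6/5b
4) 4710.28ms=42/5b +1009.346ms=9/5b
5) 5719.626ms=51/5b +336.449ms=3/5b
6) 6056.075ms=54/5b +672.897ms=6/5b
Σ=12b of 12 (107bpm 6/8) — PASS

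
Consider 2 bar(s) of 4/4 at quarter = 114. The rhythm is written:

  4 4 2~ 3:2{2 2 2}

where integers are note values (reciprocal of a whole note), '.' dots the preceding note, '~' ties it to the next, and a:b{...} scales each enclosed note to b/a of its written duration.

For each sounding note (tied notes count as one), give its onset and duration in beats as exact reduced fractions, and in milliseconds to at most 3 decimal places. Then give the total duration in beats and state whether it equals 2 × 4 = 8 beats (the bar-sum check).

1) 0.0ms=0b +526.316ms=1b
2) 526.316ms=1b +526.316ms=1b
3) 1052.632ms=2b +1754.386ms=10/3b
4) 2807.018ms=16/3b +701.754ms=4/3b
5) 3508.772ms=20/3b +701.754ms=4/3b
Σ=8b of 8 (114bpm 4/4) — PASS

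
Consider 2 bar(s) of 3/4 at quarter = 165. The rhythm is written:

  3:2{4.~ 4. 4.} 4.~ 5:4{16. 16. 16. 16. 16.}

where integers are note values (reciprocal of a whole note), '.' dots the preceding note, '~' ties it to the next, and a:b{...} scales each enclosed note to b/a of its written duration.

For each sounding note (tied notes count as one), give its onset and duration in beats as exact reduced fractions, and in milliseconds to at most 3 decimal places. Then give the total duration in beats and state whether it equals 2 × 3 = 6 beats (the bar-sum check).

1) 0.0ms=0b +727.273ms=2b
2) 727.273ms=2b +363.636ms=1b
3) 1090.909ms=3b +654.545ms=9/5b
4) 1745.455ms=24/5b +109.091ms=3/10b
5) 1854.545ms=51/10b +109.091ms=3/10b
6) 1963.636ms=27/5b +109.091ms=3/10b
7) 2072.727ms=57/10b +109.091ms=3/10b
Σ=6b of 6 (165bpm 3/4) — PASS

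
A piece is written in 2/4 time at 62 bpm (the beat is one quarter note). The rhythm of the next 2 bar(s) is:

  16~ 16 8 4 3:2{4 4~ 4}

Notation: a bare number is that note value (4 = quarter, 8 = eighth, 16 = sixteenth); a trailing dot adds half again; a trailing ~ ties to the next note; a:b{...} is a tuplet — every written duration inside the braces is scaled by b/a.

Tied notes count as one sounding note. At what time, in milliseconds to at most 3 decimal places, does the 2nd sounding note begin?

note 2 onset = 1/2b = 483.871ms

1. 0.0ms @ 0 + 483.871ms (1/2)
2. 483.871ms @ 1/2 + 483.871ms (1/2)
3. 967.742ms @ 1 + 967.742ms (1)
4. 1935.484ms @ 2 + 645.161ms (2/3)
5. 2580.645ms @ 8/3 + 1290.323ms (4/3)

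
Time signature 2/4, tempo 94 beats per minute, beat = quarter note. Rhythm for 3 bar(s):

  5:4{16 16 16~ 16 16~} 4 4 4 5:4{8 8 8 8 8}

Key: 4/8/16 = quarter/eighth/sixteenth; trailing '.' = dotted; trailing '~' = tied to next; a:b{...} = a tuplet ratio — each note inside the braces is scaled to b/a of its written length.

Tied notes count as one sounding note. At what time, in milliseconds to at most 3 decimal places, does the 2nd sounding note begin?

1. 0.0ms @ 0 + 127.66ms (1/5)
2. 127.66ms @ 1/5 + 127.66ms (1/5)
3. 255.319ms @ 2/5 + 255.319ms (2/5)
4. 510.638ms @ 4/5 + 765.957ms (6/5)
5. 1276.596ms @ 2 + 638.298ms (1)
6. 1914.894ms @ 3 + 638.298ms (1)
7. 2553.191ms @ 4 + 255.319ms (2/5)
8. 2808.511ms @ 22/5 + 255.319ms (2/5)
9. 3063.83ms @ 24/5 + 255.319ms (2/5)
10. 3319.149ms @ 26/5 + 255.319ms (2/5)
11. 3574.468ms @ 28/5 + 255.319ms (2/5)

note 2 onset = 1/5b = 127.66ms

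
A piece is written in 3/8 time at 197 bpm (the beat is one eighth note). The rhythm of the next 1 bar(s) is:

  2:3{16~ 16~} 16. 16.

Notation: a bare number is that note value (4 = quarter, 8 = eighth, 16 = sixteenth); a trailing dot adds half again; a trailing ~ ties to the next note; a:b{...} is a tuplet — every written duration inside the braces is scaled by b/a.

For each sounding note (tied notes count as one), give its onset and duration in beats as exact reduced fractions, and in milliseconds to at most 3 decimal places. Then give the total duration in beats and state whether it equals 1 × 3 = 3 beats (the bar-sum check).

1) 0.0ms=0b +685.279ms=9/4b
2) 685.279ms=9/4b +228.426ms=3/4b
Σ=3b of 3 (197bpm 3/8) — PASS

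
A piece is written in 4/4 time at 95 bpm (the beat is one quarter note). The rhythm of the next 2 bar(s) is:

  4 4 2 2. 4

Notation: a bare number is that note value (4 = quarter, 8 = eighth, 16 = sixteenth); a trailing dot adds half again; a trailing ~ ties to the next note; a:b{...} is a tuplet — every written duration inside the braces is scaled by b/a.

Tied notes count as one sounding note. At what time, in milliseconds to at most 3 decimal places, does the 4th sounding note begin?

note 4 onset = 4b = 2526.316ms

1. 0.0ms @ 0 + 631.579ms (1)
2. 631.579ms @ 1 + 631.579ms (1)
3. 1263.158ms @ 2 + 1263.158ms (2)
4. 2526.316ms @ 4 + 1894.737ms (3)
5. 4421.053ms @ 7 + 631.579ms (1)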